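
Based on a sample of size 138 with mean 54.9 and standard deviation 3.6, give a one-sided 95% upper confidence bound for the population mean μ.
μ ≤ 55.41

Upper bound (one-sided):
t* = 1.656 (one-sided for 95%)
Upper bound = x̄ + t* · s/√n = 54.9 + 1.656 · 3.6/√138 = 55.41

We are 95% confident that μ ≤ 55.41.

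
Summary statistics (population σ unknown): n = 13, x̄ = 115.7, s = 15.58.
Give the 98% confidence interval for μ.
(104.12, 127.28)

t-interval (σ unknown):
df = n - 1 = 12
t* = 2.681 for 98% confidence

Margin of error = t* · s/√n = 2.681 · 15.58/√13 = 11.58

CI: (104.12, 127.28)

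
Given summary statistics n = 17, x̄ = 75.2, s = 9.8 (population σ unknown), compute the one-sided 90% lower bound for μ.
μ ≥ 72.02

Lower bound (one-sided):
t* = 1.337 (one-sided for 90%)
Lower bound = x̄ - t* · s/√n = 75.2 - 1.337 · 9.8/√17 = 72.02

We are 90% confident that μ ≥ 72.02.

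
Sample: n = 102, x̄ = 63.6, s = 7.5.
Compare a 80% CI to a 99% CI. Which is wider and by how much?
99% CI is wider by 1.98

df = 101
80% CI: t* = 1.290, (62.64, 64.56), width = 2 · t* · s/√n = 1.92
99% CI: t* = 2.625, (61.65, 65.55), width = 2 · t* · s/√n = 3.90

The 99% CI is wider by 3.90 - 1.92 = 1.98.
Higher confidence requires a wider interval.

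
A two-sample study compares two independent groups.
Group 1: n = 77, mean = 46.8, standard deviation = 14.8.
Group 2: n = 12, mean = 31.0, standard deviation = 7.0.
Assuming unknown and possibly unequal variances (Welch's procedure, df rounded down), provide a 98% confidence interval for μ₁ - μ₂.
(9.32, 22.28)

Difference: x̄₁ - x̄₂ = 15.80
SE = √(s₁²/n₁ + s₂²/n₂) = √(14.8²/77 + 7.0²/12) = 2.6321
df = 29.59 → 29 (Welch–Satterthwaite, rounded down)
t* = 2.462

CI: 15.80 ± 2.462 · 2.6321 = 15.80 ± 6.48 = (9.32, 22.28)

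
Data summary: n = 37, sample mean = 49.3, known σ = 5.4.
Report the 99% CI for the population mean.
(47.01, 51.59)

z-interval (σ known):
z* = 2.576 for 99% confidence

Margin of error = z* · σ/√n = 2.576 · 5.4/√37 = 2.29

CI: (49.3 - 2.29, 49.3 + 2.29) = (47.01, 51.59)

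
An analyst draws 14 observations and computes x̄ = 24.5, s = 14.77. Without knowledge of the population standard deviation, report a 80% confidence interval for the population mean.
(19.17, 29.83)

t-interval (σ unknown):
df = n - 1 = 13
t* = 1.350 for 80% confidence

Margin of error = t* · s/√n = 1.350 · 14.77/√14 = 5.33

CI: (19.17, 29.83)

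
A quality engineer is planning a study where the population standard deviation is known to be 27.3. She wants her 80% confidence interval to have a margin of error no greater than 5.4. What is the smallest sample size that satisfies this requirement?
n ≥ 43

For margin E ≤ 5.4:
n ≥ (z* · σ / E)²
n ≥ (1.282 · 27.3 / 5.4)²
n ≥ 42.01

Minimum n = 43 (rounding up)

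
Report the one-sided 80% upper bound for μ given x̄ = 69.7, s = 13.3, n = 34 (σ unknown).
μ ≤ 71.65

Upper bound (one-sided):
t* = 0.853 (one-sided for 80%)
Upper bound = x̄ + t* · s/√n = 69.7 + 0.853 · 13.3/√34 = 71.65

We are 80% confident that μ ≤ 71.65.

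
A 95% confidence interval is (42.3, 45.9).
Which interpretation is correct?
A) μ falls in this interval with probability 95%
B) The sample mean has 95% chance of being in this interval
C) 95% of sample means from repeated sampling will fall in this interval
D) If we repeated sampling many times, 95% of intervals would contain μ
D

A) Wrong — μ is fixed; the randomness lives in the interval, not in μ.
B) Wrong — x̄ is observed and sits in the interval by construction.
C) Wrong — coverage applies to intervals containing μ, not to future x̄ values.
D) Correct — this is the frequentist long-run coverage interpretation.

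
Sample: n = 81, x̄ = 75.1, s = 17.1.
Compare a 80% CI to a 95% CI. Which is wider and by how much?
95% CI is wider by 2.65

df = 80
80% CI: t* = 1.292, (72.65, 77.55), width = 2 · t* · s/√n = 4.91
95% CI: t* = 1.990, (71.32, 78.88), width = 2 · t* · s/√n = 7.56

The 95% CI is wider by 7.56 - 4.91 = 2.65.
Higher confidence requires a wider interval.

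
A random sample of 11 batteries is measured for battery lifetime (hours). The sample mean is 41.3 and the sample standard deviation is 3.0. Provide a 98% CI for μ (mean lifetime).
(38.80, 43.80)

t-interval (σ unknown):
df = n - 1 = 10
t* = 2.764 for 98% confidence

Margin of error = t* · s/√n = 2.764 · 3.0/√11 = 2.50

CI: (38.80, 43.80)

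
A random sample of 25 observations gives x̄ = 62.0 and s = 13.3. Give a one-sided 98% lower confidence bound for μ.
μ ≥ 56.22

Lower bound (one-sided):
t* = 2.172 (one-sided for 98%)
Lower bound = x̄ - t* · s/√n = 62.0 - 2.172 · 13.3/√25 = 56.22

We are 98% confident that μ ≥ 56.22.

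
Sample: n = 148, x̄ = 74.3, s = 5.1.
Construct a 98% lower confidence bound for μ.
μ ≥ 73.43

Lower bound (one-sided):
t* = 2.072 (one-sided for 98%)
Lower bound = x̄ - t* · s/√n = 74.3 - 2.072 · 5.1/√148 = 73.43

We are 98% confident that μ ≥ 73.43.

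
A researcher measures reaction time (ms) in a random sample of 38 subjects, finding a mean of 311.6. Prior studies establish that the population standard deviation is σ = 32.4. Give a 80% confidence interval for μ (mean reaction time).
(304.86, 318.34)

z-interval (σ known):
z* = 1.282 for 80% confidence

Margin of error = z* · σ/√n = 1.282 · 32.4/√38 = 6.74

CI: (311.6 - 6.74, 311.6 + 6.74) = (304.86, 318.34)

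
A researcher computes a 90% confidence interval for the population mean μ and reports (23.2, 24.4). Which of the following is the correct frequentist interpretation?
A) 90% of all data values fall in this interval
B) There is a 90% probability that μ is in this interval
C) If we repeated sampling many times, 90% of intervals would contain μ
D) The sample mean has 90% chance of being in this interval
C

A) Wrong — a CI is about the parameter μ, not individual data values.
B) Wrong — μ is fixed; the randomness lives in the interval, not in μ.
C) Correct — this is the frequentist long-run coverage interpretation.
D) Wrong — x̄ is observed and sits in the interval by construction.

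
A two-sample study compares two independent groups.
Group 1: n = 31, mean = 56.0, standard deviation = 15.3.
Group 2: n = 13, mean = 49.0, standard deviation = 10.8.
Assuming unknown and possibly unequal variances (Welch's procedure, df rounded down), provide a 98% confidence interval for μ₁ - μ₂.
(-2.97, 16.97)

Difference: x̄₁ - x̄₂ = 7.00
SE = √(s₁²/n₁ + s₂²/n₂) = √(15.3²/31 + 10.8²/13) = 4.0649
df = 31.71 → 31 (Welch–Satterthwaite, rounded down)
t* = 2.453

CI: 7.00 ± 2.453 · 4.0649 = 7.00 ± 9.97 = (-2.97, 16.97)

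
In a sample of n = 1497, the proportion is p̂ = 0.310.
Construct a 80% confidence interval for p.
(0.295, 0.325)

Proportion CI:
SE = √(p̂(1-p̂)/n) = √(0.310 · 0.690 / 1497) = 0.01195

z* = 1.282
Margin = z* · SE = 1.282 · 0.01195 = 0.0153

CI: 0.310 ± 0.0153 = (0.295, 0.325)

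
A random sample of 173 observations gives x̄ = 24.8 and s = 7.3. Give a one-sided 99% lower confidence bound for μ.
μ ≥ 23.50

Lower bound (one-sided):
t* = 2.348 (one-sided for 99%)
Lower bound = x̄ - t* · s/√n = 24.8 - 2.348 · 7.3/√173 = 23.50

We are 99% confident that μ ≥ 23.50.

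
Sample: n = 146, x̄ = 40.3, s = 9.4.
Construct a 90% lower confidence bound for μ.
μ ≥ 39.30

Lower bound (one-sided):
t* = 1.287 (one-sided for 90%)
Lower bound = x̄ - t* · s/√n = 40.3 - 1.287 · 9.4/√146 = 39.30

We are 90% confident that μ ≥ 39.30.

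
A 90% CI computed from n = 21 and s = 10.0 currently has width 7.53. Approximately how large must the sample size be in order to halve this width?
n ≈ 84

CI width ∝ 1/√n
To reduce width by factor 2, need √n to grow by 2 → need 2² = 4 times as many samples.

Current: n = 21, width = 7.53
New: n = 84, width ≈ 3.63

Width reduced by factor of 7.53/3.63 = 2.07.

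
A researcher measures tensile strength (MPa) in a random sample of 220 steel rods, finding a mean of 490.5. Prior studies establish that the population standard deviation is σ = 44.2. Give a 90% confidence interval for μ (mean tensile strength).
(485.60, 495.40)

z-interval (σ known):
z* = 1.645 for 90% confidence

Margin of error = z* · σ/√n = 1.645 · 44.2/√220 = 4.90

CI: (490.5 - 4.90, 490.5 + 4.90) = (485.60, 495.40)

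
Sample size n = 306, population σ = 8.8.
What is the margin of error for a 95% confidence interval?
Margin of error = 0.99

Margin of error = z* · σ/√n
= 1.960 · 8.8/√306
= 1.960 · 8.8/17.4929
= 0.99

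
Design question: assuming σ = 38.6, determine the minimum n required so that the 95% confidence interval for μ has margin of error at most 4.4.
n ≥ 296

For margin E ≤ 4.4:
n ≥ (z* · σ / E)²
n ≥ (1.960 · 38.6 / 4.4)²
n ≥ 295.65

Minimum n = 296 (rounding up)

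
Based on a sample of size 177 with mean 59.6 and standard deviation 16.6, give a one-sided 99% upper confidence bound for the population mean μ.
μ ≤ 62.53

Upper bound (one-sided):
t* = 2.348 (one-sided for 99%)
Upper bound = x̄ + t* · s/√n = 59.6 + 2.348 · 16.6/√177 = 62.53

We are 99% confident that μ ≤ 62.53.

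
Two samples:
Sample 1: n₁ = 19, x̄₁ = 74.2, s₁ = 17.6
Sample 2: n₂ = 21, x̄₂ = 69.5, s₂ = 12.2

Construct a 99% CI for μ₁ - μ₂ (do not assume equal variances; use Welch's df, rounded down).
(-8.57, 17.97)

Difference: x̄₁ - x̄₂ = 4.70
SE = √(s₁²/n₁ + s₂²/n₂) = √(17.6²/19 + 12.2²/21) = 4.8364
df = 31.67 → 31 (Welch–Satterthwaite, rounded down)
t* = 2.744

CI: 4.70 ± 2.744 · 4.8364 = 4.70 ± 13.27 = (-8.57, 17.97)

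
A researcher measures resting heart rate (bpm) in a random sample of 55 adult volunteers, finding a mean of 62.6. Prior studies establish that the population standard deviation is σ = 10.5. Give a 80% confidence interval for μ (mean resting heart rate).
(60.78, 64.42)

z-interval (σ known):
z* = 1.282 for 80% confidence

Margin of error = z* · σ/√n = 1.282 · 10.5/√55 = 1.82

CI: (62.6 - 1.82, 62.6 + 1.82) = (60.78, 64.42)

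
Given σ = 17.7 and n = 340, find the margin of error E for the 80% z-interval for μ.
Margin of error = 1.23

Margin of error = z* · σ/√n
= 1.282 · 17.7/√340
= 1.282 · 17.7/18.4391
= 1.23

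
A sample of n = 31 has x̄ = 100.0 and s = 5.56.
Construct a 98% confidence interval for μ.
(97.55, 102.45)

t-interval (σ unknown):
df = n - 1 = 30
t* = 2.457 for 98% confidence

Margin of error = t* · s/√n = 2.457 · 5.56/√31 = 2.45

CI: (97.55, 102.45)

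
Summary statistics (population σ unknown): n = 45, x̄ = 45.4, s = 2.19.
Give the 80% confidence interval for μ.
(44.98, 45.82)

t-interval (σ unknown):
df = n - 1 = 44
t* = 1.301 for 80% confidence

Margin of error = t* · s/√n = 1.301 · 2.19/√45 = 0.42

CI: (44.98, 45.82)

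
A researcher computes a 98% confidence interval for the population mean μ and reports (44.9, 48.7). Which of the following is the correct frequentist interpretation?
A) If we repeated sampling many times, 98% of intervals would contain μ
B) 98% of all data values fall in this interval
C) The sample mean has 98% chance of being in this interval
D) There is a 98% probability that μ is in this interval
A

A) Correct — this is the frequentist long-run coverage interpretation.
B) Wrong — a CI is about the parameter μ, not individual data values.
C) Wrong — x̄ is observed and sits in the interval by construction.
D) Wrong — μ is fixed; the randomness lives in the interval, not in μ.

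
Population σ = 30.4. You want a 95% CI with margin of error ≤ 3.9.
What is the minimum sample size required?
n ≥ 234

For margin E ≤ 3.9:
n ≥ (z* · σ / E)²
n ≥ (1.960 · 30.4 / 3.9)²
n ≥ 233.42

Minimum n = 234 (rounding up)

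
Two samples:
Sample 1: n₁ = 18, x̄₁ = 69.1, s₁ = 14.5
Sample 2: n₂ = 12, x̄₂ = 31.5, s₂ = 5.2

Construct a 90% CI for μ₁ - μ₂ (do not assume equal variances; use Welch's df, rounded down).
(31.19, 44.01)

Difference: x̄₁ - x̄₂ = 37.60
SE = √(s₁²/n₁ + s₂²/n₂) = √(14.5²/18 + 5.2²/12) = 3.7328
df = 22.88 → 22 (Welch–Satterthwaite, rounded down)
t* = 1.717

CI: 37.60 ± 1.717 · 3.7328 = 37.60 ± 6.41 = (31.19, 44.01)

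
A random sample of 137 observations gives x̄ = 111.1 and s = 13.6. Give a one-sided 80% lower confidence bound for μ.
μ ≥ 110.12

Lower bound (one-sided):
t* = 0.844 (one-sided for 80%)
Lower bound = x̄ - t* · s/√n = 111.1 - 0.844 · 13.6/√137 = 110.12

We are 80% confident that μ ≥ 110.12.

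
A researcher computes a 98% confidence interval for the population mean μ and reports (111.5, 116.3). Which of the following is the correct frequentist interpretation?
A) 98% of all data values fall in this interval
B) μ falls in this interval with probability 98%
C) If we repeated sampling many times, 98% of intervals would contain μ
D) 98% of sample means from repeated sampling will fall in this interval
C

A) Wrong — a CI is about the parameter μ, not individual data values.
B) Wrong — μ is fixed; the randomness lives in the interval, not in μ.
C) Correct — this is the frequentist long-run coverage interpretation.
D) Wrong — coverage applies to intervals containing μ, not to future x̄ values.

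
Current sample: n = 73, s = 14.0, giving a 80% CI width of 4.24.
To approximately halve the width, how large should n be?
n ≈ 292

CI width ∝ 1/√n
To reduce width by factor 2, need √n to grow by 2 → need 2² = 4 times as many samples.

Current: n = 73, width = 4.24
New: n = 292, width ≈ 2.10

Width reduced by factor of 4.24/2.10 = 2.02.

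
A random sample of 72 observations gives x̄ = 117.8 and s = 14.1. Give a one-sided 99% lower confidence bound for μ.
μ ≥ 113.85

Lower bound (one-sided):
t* = 2.380 (one-sided for 99%)
Lower bound = x̄ - t* · s/√n = 117.8 - 2.380 · 14.1/√72 = 113.85

We are 99% confident that μ ≥ 113.85.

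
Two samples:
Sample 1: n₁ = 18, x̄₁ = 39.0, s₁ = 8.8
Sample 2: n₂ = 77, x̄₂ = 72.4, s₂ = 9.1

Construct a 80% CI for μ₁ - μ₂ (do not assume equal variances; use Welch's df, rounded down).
(-36.45, -30.35)

Difference: x̄₁ - x̄₂ = -33.40
SE = √(s₁²/n₁ + s₂²/n₂) = √(8.8²/18 + 9.1²/77) = 2.3190
df = 26.20 → 26 (Welch–Satterthwaite, rounded down)
t* = 1.315

CI: -33.40 ± 1.315 · 2.3190 = -33.40 ± 3.05 = (-36.45, -30.35)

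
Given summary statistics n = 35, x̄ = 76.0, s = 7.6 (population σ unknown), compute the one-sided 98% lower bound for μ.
μ ≥ 73.26

Lower bound (one-sided):
t* = 2.136 (one-sided for 98%)
Lower bound = x̄ - t* · s/√n = 76.0 - 2.136 · 7.6/√35 = 73.26

We are 98% confident that μ ≥ 73.26.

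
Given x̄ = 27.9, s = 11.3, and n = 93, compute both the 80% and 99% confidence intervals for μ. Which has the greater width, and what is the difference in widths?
99% CI is wider by 3.13

df = 92
80% CI: t* = 1.291, (26.39, 29.41), width = 2 · t* · s/√n = 3.03
99% CI: t* = 2.630, (24.82, 30.98), width = 2 · t* · s/√n = 6.16

The 99% CI is wider by 6.16 - 3.03 = 3.13.
Higher confidence requires a wider interval.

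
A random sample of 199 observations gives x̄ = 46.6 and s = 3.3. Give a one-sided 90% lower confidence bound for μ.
μ ≥ 46.30

Lower bound (one-sided):
t* = 1.286 (one-sided for 90%)
Lower bound = x̄ - t* · s/√n = 46.6 - 1.286 · 3.3/√199 = 46.30

We are 90% confident that μ ≥ 46.30.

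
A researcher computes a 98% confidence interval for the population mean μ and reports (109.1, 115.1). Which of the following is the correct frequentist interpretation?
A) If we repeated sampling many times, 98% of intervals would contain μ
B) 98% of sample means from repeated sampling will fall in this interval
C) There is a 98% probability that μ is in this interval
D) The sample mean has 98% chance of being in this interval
A

A) Correct — this is the frequentist long-run coverage interpretation.
B) Wrong — coverage applies to intervals containing μ, not to future x̄ values.
C) Wrong — μ is fixed; the randomness lives in the interval, not in μ.
D) Wrong — x̄ is observed and sits in the interval by construction.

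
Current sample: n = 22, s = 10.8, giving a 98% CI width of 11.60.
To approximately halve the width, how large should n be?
n ≈ 88

CI width ∝ 1/√n
To reduce width by factor 2, need √n to grow by 2 → need 2² = 4 times as many samples.

Current: n = 22, width = 11.60
New: n = 88, width ≈ 5.46

Width reduced by factor of 11.60/5.46 = 2.12.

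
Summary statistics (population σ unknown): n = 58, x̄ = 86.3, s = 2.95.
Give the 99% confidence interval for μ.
(85.27, 87.33)

t-interval (σ unknown):
df = n - 1 = 57
t* = 2.665 for 99% confidence

Margin of error = t* · s/√n = 2.665 · 2.95/√58 = 1.03

CI: (85.27, 87.33)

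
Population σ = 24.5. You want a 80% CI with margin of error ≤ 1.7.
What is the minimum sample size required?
n ≥ 342

For margin E ≤ 1.7:
n ≥ (z* · σ / E)²
n ≥ (1.282 · 24.5 / 1.7)²
n ≥ 341.36

Minimum n = 342 (rounding up)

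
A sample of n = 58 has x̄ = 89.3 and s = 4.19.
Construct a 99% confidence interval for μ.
(87.83, 90.77)

t-interval (σ unknown):
df = n - 1 = 57
t* = 2.665 for 99% confidence

Margin of error = t* · s/√n = 2.665 · 4.19/√58 = 1.47

CI: (87.83, 90.77)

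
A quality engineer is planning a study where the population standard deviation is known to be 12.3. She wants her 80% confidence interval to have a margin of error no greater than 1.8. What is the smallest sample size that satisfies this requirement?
n ≥ 77

For margin E ≤ 1.8:
n ≥ (z* · σ / E)²
n ≥ (1.282 · 12.3 / 1.8)²
n ≥ 76.74

Minimum n = 77 (rounding up)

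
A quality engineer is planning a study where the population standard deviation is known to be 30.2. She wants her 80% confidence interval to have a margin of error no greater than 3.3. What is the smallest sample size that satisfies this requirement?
n ≥ 138

For margin E ≤ 3.3:
n ≥ (z* · σ / E)²
n ≥ (1.282 · 30.2 / 3.3)²
n ≥ 137.65

Minimum n = 138 (rounding up)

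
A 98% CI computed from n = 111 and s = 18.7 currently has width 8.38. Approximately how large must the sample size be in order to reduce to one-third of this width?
n ≈ 999

CI width ∝ 1/√n
To reduce width by factor 3, need √n to grow by 3 → need 3² = 9 times as many samples.

Current: n = 111, width = 8.38
New: n = 999, width ≈ 2.76

Width reduced by factor of 8.38/2.76 = 3.04.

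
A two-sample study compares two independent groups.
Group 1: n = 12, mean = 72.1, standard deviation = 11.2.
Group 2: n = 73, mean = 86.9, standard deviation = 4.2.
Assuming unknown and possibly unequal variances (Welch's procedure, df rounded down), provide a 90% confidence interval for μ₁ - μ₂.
(-20.67, -8.93)

Difference: x̄₁ - x̄₂ = -14.80
SE = √(s₁²/n₁ + s₂²/n₂) = √(11.2²/12 + 4.2²/73) = 3.2703
df = 11.51 → 11 (Welch–Satterthwaite, rounded down)
t* = 1.796

CI: -14.80 ± 1.796 · 3.2703 = -14.80 ± 5.87 = (-20.67, -8.93)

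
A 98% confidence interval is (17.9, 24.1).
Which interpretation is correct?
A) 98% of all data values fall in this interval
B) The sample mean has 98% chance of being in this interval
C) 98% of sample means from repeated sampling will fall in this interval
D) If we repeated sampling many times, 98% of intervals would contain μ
D

A) Wrong — a CI is about the parameter μ, not individual data values.
B) Wrong — x̄ is observed and sits in the interval by construction.
C) Wrong — coverage applies to intervals containing μ, not to future x̄ values.
D) Correct — this is the frequentist long-run coverage interpretation.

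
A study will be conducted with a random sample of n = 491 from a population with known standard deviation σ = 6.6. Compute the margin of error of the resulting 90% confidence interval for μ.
Margin of error = 0.49

Margin of error = z* · σ/√n
= 1.645 · 6.6/√491
= 1.645 · 6.6/22.1585
= 0.49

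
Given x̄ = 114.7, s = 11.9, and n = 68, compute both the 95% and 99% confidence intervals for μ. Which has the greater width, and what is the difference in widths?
99% CI is wider by 1.89

df = 67
95% CI: t* = 1.996, (111.82, 117.58), width = 2 · t* · s/√n = 5.76
99% CI: t* = 2.651, (110.87, 118.53), width = 2 · t* · s/√n = 7.65

The 99% CI is wider by 7.65 - 5.76 = 1.89.
Higher confidence requires a wider interval.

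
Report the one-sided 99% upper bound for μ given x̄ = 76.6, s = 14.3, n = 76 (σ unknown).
μ ≤ 80.50

Upper bound (one-sided):
t* = 2.377 (one-sided for 99%)
Upper bound = x̄ + t* · s/√n = 76.6 + 2.377 · 14.3/√76 = 80.50

We are 99% confident that μ ≤ 80.50.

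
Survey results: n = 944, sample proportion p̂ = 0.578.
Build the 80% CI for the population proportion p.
(0.557, 0.599)

Proportion CI:
SE = √(p̂(1-p̂)/n) = √(0.578 · 0.422 / 944) = 0.01607

z* = 1.282
Margin = z* · SE = 1.282 · 0.01607 = 0.0206

CI: 0.578 ± 0.0206 = (0.557, 0.599)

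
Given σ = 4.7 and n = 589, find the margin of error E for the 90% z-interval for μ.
Margin of error = 0.32

Margin of error = z* · σ/√n
= 1.645 · 4.7/√589
= 1.645 · 4.7/24.2693
= 0.32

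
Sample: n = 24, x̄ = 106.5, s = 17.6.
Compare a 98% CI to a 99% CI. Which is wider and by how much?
99% CI is wider by 2.21

df = 23
98% CI: t* = 2.500, (97.52, 115.48), width = 2 · t* · s/√n = 17.96
99% CI: t* = 2.807, (96.42, 116.58), width = 2 · t* · s/√n = 20.17

The 99% CI is wider by 20.17 - 17.96 = 2.21.
Higher confidence requires a wider interval.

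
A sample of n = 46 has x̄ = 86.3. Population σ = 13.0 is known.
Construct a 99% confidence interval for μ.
(81.36, 91.24)

z-interval (σ known):
z* = 2.576 for 99% confidence

Margin of error = z* · σ/√n = 2.576 · 13.0/√46 = 4.94

CI: (86.3 - 4.94, 86.3 + 4.94) = (81.36, 91.24)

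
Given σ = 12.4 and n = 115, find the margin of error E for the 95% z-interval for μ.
Margin of error = 2.27

Margin of error = z* · σ/√n
= 1.960 · 12.4/√115
= 1.960 · 12.4/10.7238
= 2.27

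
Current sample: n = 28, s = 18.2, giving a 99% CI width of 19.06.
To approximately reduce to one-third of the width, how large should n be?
n ≈ 252

CI width ∝ 1/√n
To reduce width by factor 3, need √n to grow by 3 → need 3² = 9 times as many samples.

Current: n = 28, width = 19.06
New: n = 252, width ≈ 5.95

Width reduced by factor of 19.06/5.95 = 3.20.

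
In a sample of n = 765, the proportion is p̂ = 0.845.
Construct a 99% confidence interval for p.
(0.811, 0.879)

Proportion CI:
SE = √(p̂(1-p̂)/n) = √(0.845 · 0.155 / 765) = 0.01308

z* = 2.576
Margin = z* · SE = 2.576 · 0.01308 = 0.0337

CI: 0.845 ± 0.0337 = (0.811, 0.879)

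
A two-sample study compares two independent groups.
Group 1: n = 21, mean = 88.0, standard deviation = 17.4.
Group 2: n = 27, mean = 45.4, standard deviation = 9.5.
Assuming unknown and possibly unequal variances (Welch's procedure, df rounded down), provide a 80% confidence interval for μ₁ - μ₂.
(37.08, 48.12)

Difference: x̄₁ - x̄₂ = 42.60
SE = √(s₁²/n₁ + s₂²/n₂) = √(17.4²/21 + 9.5²/27) = 4.2142
df = 29.14 → 29 (Welch–Satterthwaite, rounded down)
t* = 1.311

CI: 42.60 ± 1.311 · 4.2142 = 42.60 ± 5.52 = (37.08, 48.12)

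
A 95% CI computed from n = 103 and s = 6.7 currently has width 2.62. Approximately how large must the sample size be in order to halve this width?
n ≈ 412

CI width ∝ 1/√n
To reduce width by factor 2, need √n to grow by 2 → need 2² = 4 times as many samples.

Current: n = 103, width = 2.62
New: n = 412, width ≈ 1.30

Width reduced by factor of 2.62/1.30 = 2.02.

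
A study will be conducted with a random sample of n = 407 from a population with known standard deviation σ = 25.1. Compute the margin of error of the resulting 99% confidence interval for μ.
Margin of error = 3.20

Margin of error = z* · σ/√n
= 2.576 · 25.1/√407
= 2.576 · 25.1/20.1742
= 3.20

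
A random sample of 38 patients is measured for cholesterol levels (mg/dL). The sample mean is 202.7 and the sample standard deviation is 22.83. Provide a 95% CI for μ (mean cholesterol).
(195.20, 210.20)

t-interval (σ unknown):
df = n - 1 = 37
t* = 2.026 for 95% confidence

Margin of error = t* · s/√n = 2.026 · 22.83/√38 = 7.50

CI: (195.20, 210.20)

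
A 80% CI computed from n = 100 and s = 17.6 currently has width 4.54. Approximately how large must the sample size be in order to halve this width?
n ≈ 400

CI width ∝ 1/√n
To reduce width by factor 2, need √n to grow by 2 → need 2² = 4 times as many samples.

Current: n = 100, width = 4.54
New: n = 400, width ≈ 2.26

Width reduced by factor of 4.54/2.26 = 2.01.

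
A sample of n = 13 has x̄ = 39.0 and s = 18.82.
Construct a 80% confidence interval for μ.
(31.92, 46.08)

t-interval (σ unknown):
df = n - 1 = 12
t* = 1.356 for 80% confidence

Margin of error = t* · s/√n = 1.356 · 18.82/√13 = 7.08

CI: (31.92, 46.08)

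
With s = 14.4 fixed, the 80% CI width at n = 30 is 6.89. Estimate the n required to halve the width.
n ≈ 120

CI width ∝ 1/√n
To reduce width by factor 2, need √n to grow by 2 → need 2² = 4 times as many samples.

Current: n = 30, width = 6.89
New: n = 120, width ≈ 3.39

Width reduced by factor of 6.89/3.39 = 2.03.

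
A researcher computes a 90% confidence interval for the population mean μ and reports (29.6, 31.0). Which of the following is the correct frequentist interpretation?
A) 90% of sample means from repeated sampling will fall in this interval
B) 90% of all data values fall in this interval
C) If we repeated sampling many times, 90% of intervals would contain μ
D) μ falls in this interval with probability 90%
C

A) Wrong — coverage applies to intervals containing μ, not to future x̄ values.
B) Wrong — a CI is about the parameter μ, not individual data values.
C) Correct — this is the frequentist long-run coverage interpretation.
D) Wrong — μ is fixed; the randomness lives in the interval, not in μ.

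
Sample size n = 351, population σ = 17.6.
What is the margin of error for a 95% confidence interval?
Margin of error = 1.84

Margin of error = z* · σ/√n
= 1.960 · 17.6/√351
= 1.960 · 17.6/18.7350
= 1.84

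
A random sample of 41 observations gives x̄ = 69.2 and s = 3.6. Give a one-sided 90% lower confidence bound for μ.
μ ≥ 68.47

Lower bound (one-sided):
t* = 1.303 (one-sided for 90%)
Lower bound = x̄ - t* · s/√n = 69.2 - 1.303 · 3.6/√41 = 68.47

We are 90% confident that μ ≥ 68.47.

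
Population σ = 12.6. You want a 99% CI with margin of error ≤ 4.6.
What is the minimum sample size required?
n ≥ 50

For margin E ≤ 4.6:
n ≥ (z* · σ / E)²
n ≥ (2.576 · 12.6 / 4.6)²
n ≥ 49.79

Minimum n = 50 (rounding up)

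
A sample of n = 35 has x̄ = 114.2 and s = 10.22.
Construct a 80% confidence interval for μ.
(111.94, 116.46)

t-interval (σ unknown):
df = n - 1 = 34
t* = 1.307 for 80% confidence

Margin of error = t* · s/√n = 1.307 · 10.22/√35 = 2.26

CI: (111.94, 116.46)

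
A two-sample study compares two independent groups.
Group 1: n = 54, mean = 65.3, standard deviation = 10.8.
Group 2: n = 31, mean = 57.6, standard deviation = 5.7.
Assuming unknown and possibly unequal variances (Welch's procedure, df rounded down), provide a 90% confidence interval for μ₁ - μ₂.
(4.72, 10.68)

Difference: x̄₁ - x̄₂ = 7.70
SE = √(s₁²/n₁ + s₂²/n₂) = √(10.8²/54 + 5.7²/31) = 1.7911
df = 82.57 → 82 (Welch–Satterthwaite, rounded down)
t* = 1.664

CI: 7.70 ± 1.664 · 1.7911 = 7.70 ± 2.98 = (4.72, 10.68)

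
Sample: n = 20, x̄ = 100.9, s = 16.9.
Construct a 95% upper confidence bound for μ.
μ ≤ 107.43

Upper bound (one-sided):
t* = 1.729 (one-sided for 95%)
Upper bound = x̄ + t* · s/√n = 100.9 + 1.729 · 16.9/√20 = 107.43

We are 95% confident that μ ≤ 107.43.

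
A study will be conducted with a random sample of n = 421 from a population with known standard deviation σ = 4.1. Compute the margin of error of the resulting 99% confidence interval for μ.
Margin of error = 0.51

Margin of error = z* · σ/√n
= 2.576 · 4.1/√421
= 2.576 · 4.1/20.5183
= 0.51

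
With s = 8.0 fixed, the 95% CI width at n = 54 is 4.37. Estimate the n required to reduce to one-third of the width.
n ≈ 486

CI width ∝ 1/√n
To reduce width by factor 3, need √n to grow by 3 → need 3² = 9 times as many samples.

Current: n = 54, width = 4.37
New: n = 486, width ≈ 1.43

Width reduced by factor of 4.37/1.43 = 3.06.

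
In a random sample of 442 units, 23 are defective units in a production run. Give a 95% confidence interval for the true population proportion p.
(0.031, 0.073)

Proportion CI:
p̂ = 23/442 = 0.05204
SE = √(p̂(1-p̂)/n) = √(0.05204 · 0.94796 / 442) = 0.01056

z* = 1.960
Margin = z* · SE = 1.960 · 0.01056 = 0.0207

CI: 0.05204 ± 0.0207 = (0.031, 0.073)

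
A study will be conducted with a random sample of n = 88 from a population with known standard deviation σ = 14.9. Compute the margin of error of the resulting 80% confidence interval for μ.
Margin of error = 2.04

Margin of error = z* · σ/√n
= 1.282 · 14.9/√88
= 1.282 · 14.9/9.3808
= 2.04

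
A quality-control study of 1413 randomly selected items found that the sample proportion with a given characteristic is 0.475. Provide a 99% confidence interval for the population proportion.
(0.441, 0.509)

Proportion CI:
SE = √(p̂(1-p̂)/n) = √(0.475 · 0.525 / 1413) = 0.01328

z* = 2.576
Margin = z* · SE = 2.576 · 0.01328 = 0.0342

CI: 0.475 ± 0.0342 = (0.441, 0.509)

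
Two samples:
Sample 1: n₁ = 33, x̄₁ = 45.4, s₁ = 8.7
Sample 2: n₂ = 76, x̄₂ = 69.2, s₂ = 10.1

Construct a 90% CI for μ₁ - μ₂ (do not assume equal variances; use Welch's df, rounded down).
(-26.98, -20.62)

Difference: x̄₁ - x̄₂ = -23.80
SE = √(s₁²/n₁ + s₂²/n₂) = √(8.7²/33 + 10.1²/76) = 1.9068
df = 70.16 → 70 (Welch–Satterthwaite, rounded down)
t* = 1.667

CI: -23.80 ± 1.667 · 1.9068 = -23.80 ± 3.18 = (-26.98, -20.62)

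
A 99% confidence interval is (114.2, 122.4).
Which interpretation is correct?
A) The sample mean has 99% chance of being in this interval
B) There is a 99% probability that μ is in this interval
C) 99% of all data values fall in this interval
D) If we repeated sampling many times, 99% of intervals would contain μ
D

A) Wrong — x̄ is observed and sits in the interval by construction.
B) Wrong — μ is fixed; the randomness lives in the interval, not in μ.
C) Wrong — a CI is about the parameter μ, not individual data values.
D) Correct — this is the frequentist long-run coverage interpretation.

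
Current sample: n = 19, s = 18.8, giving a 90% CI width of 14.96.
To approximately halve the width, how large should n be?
n ≈ 76

CI width ∝ 1/√n
To reduce width by factor 2, need √n to grow by 2 → need 2² = 4 times as many samples.

Current: n = 19, width = 14.96
New: n = 76, width ≈ 7.18

Width reduced by factor of 14.96/7.18 = 2.08.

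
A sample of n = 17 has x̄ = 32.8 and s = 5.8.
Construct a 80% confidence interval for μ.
(30.92, 34.68)

t-interval (σ unknown):
df = n - 1 = 16
t* = 1.337 for 80% confidence

Margin of error = t* · s/√n = 1.337 · 5.8/√17 = 1.88

CI: (30.92, 34.68)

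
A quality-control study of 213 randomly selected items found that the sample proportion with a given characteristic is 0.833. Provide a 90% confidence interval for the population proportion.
(0.791, 0.875)

Proportion CI:
SE = √(p̂(1-p̂)/n) = √(0.833 · 0.167 / 213) = 0.02556

z* = 1.645
Margin = z* · SE = 1.645 · 0.02556 = 0.0420

CI: 0.833 ± 0.0420 = (0.791, 0.875)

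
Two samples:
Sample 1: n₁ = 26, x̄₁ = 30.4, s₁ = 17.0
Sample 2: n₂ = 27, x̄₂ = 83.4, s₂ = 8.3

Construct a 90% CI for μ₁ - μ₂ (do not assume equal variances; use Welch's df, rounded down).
(-59.25, -46.75)

Difference: x̄₁ - x̄₂ = -53.00
SE = √(s₁²/n₁ + s₂²/n₂) = √(17.0²/26 + 8.3²/27) = 3.6969
df = 35.97 → 35 (Welch–Satterthwaite, rounded down)
t* = 1.690

CI: -53.00 ± 1.690 · 3.6969 = -53.00 ± 6.25 = (-59.25, -46.75)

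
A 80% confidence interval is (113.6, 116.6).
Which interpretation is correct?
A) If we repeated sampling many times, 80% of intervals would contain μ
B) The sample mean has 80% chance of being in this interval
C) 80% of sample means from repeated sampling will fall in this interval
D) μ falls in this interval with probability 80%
A

A) Correct — this is the frequentist long-run coverage interpretation.
B) Wrong — x̄ is observed and sits in the interval by construction.
C) Wrong — coverage applies to intervals containing μ, not to future x̄ values.
D) Wrong — μ is fixed; the randomness lives in the interval, not in μ.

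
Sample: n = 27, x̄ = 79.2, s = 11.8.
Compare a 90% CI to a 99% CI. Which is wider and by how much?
99% CI is wider by 4.87

df = 26
90% CI: t* = 1.706, (75.33, 83.07), width = 2 · t* · s/√n = 7.75
99% CI: t* = 2.779, (72.89, 85.51), width = 2 · t* · s/√n = 12.62

The 99% CI is wider by 12.62 - 7.75 = 4.87.
Higher confidence requires a wider interval.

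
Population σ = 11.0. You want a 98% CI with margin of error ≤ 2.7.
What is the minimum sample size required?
n ≥ 90

For margin E ≤ 2.7:
n ≥ (z* · σ / E)²
n ≥ (2.326 · 11.0 / 2.7)²
n ≥ 89.80

Minimum n = 90 (rounding up)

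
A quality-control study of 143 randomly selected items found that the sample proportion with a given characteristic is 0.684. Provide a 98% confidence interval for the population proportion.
(0.594, 0.774)

Proportion CI:
SE = √(p̂(1-p̂)/n) = √(0.684 · 0.316 / 143) = 0.03888

z* = 2.326
Margin = z* · SE = 2.326 · 0.03888 = 0.0904

CI: 0.684 ± 0.0904 = (0.594, 0.774)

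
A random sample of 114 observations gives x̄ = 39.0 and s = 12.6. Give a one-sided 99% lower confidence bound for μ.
μ ≥ 36.21

Lower bound (one-sided):
t* = 2.360 (one-sided for 99%)
Lower bound = x̄ - t* · s/√n = 39.0 - 2.360 · 12.6/√114 = 36.21

We are 99% confident that μ ≥ 36.21.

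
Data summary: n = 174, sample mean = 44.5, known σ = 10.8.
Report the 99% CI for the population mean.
(42.39, 46.61)

z-interval (σ known):
z* = 2.576 for 99% confidence

Margin of error = z* · σ/√n = 2.576 · 10.8/√174 = 2.11

CI: (44.5 - 2.11, 44.5 + 2.11) = (42.39, 46.61)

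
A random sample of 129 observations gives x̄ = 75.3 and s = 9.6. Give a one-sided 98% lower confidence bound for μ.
μ ≥ 73.55

Lower bound (one-sided):
t* = 2.075 (one-sided for 98%)
Lower bound = x̄ - t* · s/√n = 75.3 - 2.075 · 9.6/√129 = 73.55

We are 98% confident that μ ≥ 73.55.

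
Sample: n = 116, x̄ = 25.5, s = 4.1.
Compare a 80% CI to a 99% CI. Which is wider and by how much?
99% CI is wider by 1.01

df = 115
80% CI: t* = 1.289, (25.01, 25.99), width = 2 · t* · s/√n = 0.98
99% CI: t* = 2.619, (24.50, 26.50), width = 2 · t* · s/√n = 1.99

The 99% CI is wider by 1.99 - 0.98 = 1.01.
Higher confidence requires a wider interval.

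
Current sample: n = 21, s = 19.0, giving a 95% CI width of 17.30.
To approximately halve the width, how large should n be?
n ≈ 84

CI width ∝ 1/√n
To reduce width by factor 2, need √n to grow by 2 → need 2² = 4 times as many samples.

Current: n = 21, width = 17.30
New: n = 84, width ≈ 8.25

Width reduced by factor of 17.30/8.25 = 2.10.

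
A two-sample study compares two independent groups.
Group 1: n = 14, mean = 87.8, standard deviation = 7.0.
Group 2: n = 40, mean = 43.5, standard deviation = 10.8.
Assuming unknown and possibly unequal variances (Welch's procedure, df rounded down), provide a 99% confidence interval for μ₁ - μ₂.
(37.40, 51.20)

Difference: x̄₁ - x̄₂ = 44.30
SE = √(s₁²/n₁ + s₂²/n₂) = √(7.0²/14 + 10.8²/40) = 2.5330
df = 35.48 → 35 (Welch–Satterthwaite, rounded down)
t* = 2.724

CI: 44.30 ± 2.724 · 2.5330 = 44.30 ± 6.90 = (37.40, 51.20)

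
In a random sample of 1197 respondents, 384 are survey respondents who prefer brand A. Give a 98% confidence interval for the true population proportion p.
(0.289, 0.352)

Proportion CI:
p̂ = 384/1197 = 0.32080
SE = √(p̂(1-p̂)/n) = √(0.32080 · 0.67920 / 1197) = 0.01349

z* = 2.326
Margin = z* · SE = 2.326 · 0.01349 = 0.0314

CI: 0.32080 ± 0.0314 = (0.289, 0.352)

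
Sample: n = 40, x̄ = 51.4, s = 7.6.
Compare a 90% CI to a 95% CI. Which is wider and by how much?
95% CI is wider by 0.81

df = 39
90% CI: t* = 1.685, (49.38, 53.42), width = 2 · t* · s/√n = 4.05
95% CI: t* = 2.023, (48.97, 53.83), width = 2 · t* · s/√n = 4.86

The 95% CI is wider by 4.86 - 4.05 = 0.81.
Higher confidence requires a wider interval.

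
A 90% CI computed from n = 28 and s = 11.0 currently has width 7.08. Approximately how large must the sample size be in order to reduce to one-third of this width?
n ≈ 252

CI width ∝ 1/√n
To reduce width by factor 3, need √n to grow by 3 → need 3² = 9 times as many samples.

Current: n = 28, width = 7.08
New: n = 252, width ≈ 2.29

Width reduced by factor of 7.08/2.29 = 3.09.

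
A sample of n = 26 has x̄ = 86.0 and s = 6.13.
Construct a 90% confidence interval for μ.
(83.95, 88.05)

t-interval (σ unknown):
df = n - 1 = 25
t* = 1.708 for 90% confidence

Margin of error = t* · s/√n = 1.708 · 6.13/√26 = 2.05

CI: (83.95, 88.05)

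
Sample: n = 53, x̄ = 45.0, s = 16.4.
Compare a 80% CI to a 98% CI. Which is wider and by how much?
98% CI is wider by 4.96

df = 52
80% CI: t* = 1.298, (42.08, 47.92), width = 2 · t* · s/√n = 5.85
98% CI: t* = 2.400, (39.59, 50.41), width = 2 · t* · s/√n = 10.81

The 98% CI is wider by 10.81 - 5.85 = 4.96.
Higher confidence requires a wider interval.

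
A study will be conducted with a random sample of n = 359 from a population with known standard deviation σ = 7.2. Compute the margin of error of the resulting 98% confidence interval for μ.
Margin of error = 0.88

Margin of error = z* · σ/√n
= 2.326 · 7.2/√359
= 2.326 · 7.2/18.9473
= 0.88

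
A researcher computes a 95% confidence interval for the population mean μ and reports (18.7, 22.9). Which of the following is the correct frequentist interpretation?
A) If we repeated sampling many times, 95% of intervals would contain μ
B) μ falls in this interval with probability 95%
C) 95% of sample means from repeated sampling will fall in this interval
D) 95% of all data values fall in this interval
A

A) Correct — this is the frequentist long-run coverage interpretation.
B) Wrong — μ is fixed; the randomness lives in the interval, not in μ.
C) Wrong — coverage applies to intervals containing μ, not to future x̄ values.
D) Wrong — a CI is about the parameter μ, not individual data values.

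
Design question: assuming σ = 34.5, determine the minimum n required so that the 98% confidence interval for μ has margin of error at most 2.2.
n ≥ 1331

For margin E ≤ 2.2:
n ≥ (z* · σ / E)²
n ≥ (2.326 · 34.5 / 2.2)²
n ≥ 1330.49

Minimum n = 1331 (rounding up)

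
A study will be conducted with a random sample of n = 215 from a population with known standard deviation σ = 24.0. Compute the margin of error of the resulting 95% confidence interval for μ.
Margin of error = 3.21

Margin of error = z* · σ/√n
= 1.960 · 24.0/√215
= 1.960 · 24.0/14.6629
= 3.21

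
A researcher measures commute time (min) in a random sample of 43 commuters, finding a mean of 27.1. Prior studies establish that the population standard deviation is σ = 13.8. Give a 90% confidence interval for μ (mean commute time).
(23.64, 30.56)

z-interval (σ known):
z* = 1.645 for 90% confidence

Margin of error = z* · σ/√n = 1.645 · 13.8/√43 = 3.46

CI: (27.1 - 3.46, 27.1 + 3.46) = (23.64, 30.56)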